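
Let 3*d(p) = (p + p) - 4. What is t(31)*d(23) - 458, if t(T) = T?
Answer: -24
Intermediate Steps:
d(p) = -4/3 + 2*p/3 (d(p) = ((p + p) - 4)/3 = (2*p - 4)/3 = (-4 + 2*p)/3 = -4/3 + 2*p/3)
t(31)*d(23) - 458 = 31*(-4/3 + (⅔)*23) - 458 = 31*(-4/3 + 46/3) - 458 = 31*14 - 458 = 434 - 458 = -24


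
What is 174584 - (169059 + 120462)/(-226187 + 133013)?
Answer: 5422326379/31058 ≈ 1.7459e+5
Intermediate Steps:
174584 - (169059 + 120462)/(-226187 + 133013) = 174584 - 289521/(-93174) = 174584 - 289521*(-1)/93174 = 174584 - 1*(-96507/31058) = 174584 + 96507/31058 = 5422326379/31058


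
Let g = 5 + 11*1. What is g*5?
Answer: 80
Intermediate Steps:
g = 16 (g = 5 + 11 = 16)
g*5 = 16*5 = 80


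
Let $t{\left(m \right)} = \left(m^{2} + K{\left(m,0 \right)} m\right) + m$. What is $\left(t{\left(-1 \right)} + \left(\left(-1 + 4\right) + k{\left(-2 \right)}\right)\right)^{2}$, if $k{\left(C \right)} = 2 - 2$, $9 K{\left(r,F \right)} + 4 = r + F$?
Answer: $\frac{1024}{81} \approx 12.642$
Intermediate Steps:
$K{\left(r,F \right)} = - \frac{4}{9} + \frac{F}{9} + \frac{r}{9}$ ($K{\left(r,F \right)} = - \frac{4}{9} + \frac{r + F}{9} = - \frac{4}{9} + \frac{F + r}{9} = - \frac{4}{9} + \left(\frac{F}{9} + \frac{r}{9}\right) = - \frac{4}{9} + \frac{F}{9} + \frac{r}{9}$)
$k{\left(C \right)} = 0$ ($k{\left(C \right)} = 2 - 2 = 0$)
$t{\left(m \right)} = m + m^{2} + m \left(- \frac{4}{9} + \frac{m}{9}\right)$ ($t{\left(m \right)} = \left(m^{2} + \left(- \frac{4}{9} + \frac{1}{9} \cdot 0 + \frac{m}{9}\right) m\right) + m = \left(m^{2} + \left(- \frac{4}{9} + 0 + \frac{m}{9}\right) m\right) + m = \left(m^{2} + \left(- \frac{4}{9} + \frac{m}{9}\right) m\right) + m = \left(m^{2} + m \left(- \frac{4}{9} + \frac{m}{9}\right)\right) + m = m + m^{2} + m \left(- \frac{4}{9} + \frac{m}{9}\right)$)
$\left(t{\left(-1 \right)} + \left(\left(-1 + 4\right) + k{\left(-2 \right)}\right)\right)^{2} = \left(\frac{5}{9} \left(-1\right) \left(1 + 2 \left(-1\right)\right) + \left(\left(-1 + 4\right) + 0\right)\right)^{2} = \left(\frac{5}{9} \left(-1\right) \left(1 - 2\right) + \left(3 + 0\right)\right)^{2} = \left(\frac{5}{9} \left(-1\right) \left(-1\right) + 3\right)^{2} = \left(\frac{5}{9} + 3\right)^{2} = \left(\frac{32}{9}\right)^{2} = \frac{1024}{81}$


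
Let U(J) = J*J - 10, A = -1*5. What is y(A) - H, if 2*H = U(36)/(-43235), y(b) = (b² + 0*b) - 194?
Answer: -7306072/43235 ≈ -168.99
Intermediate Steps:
A = -5
y(b) = -194 + b² (y(b) = (b² + 0) - 194 = b² - 194 = -194 + b²)
U(J) = -10 + J² (U(J) = J² - 10 = -10 + J²)
H = -643/43235 (H = ((-10 + 36²)/(-43235))/2 = ((-10 + 1296)*(-1/43235))/2 = (1286*(-1/43235))/2 = (½)*(-1286/43235) = -643/43235 ≈ -0.014872)
y(A) - H = (-194 + (-5)²) - 1*(-643/43235) = (-194 + 25) + 643/43235 = -169 + 643/43235 = -7306072/43235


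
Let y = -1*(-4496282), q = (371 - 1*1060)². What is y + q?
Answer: 4971003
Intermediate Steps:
q = 474721 (q = (371 - 1060)² = (-689)² = 474721)
y = 4496282
y + q = 4496282 + 474721 = 4971003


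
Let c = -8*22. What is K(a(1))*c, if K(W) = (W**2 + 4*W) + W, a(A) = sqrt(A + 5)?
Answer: -1056 - 880*sqrt(6) ≈ -3211.6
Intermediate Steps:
a(A) = sqrt(5 + A)
K(W) = W**2 + 5*W
c = -176
K(a(1))*c = (sqrt(5 + 1)*(5 + sqrt(5 + 1)))*(-176) = (sqrt(6)*(5 + sqrt(6)))*(-176) = -176*sqrt(6)*(5 + sqrt(6))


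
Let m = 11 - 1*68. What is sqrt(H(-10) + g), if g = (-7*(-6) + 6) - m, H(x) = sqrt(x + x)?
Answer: sqrt(105 + 2*I*sqrt(5)) ≈ 10.249 + 0.2182*I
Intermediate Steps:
H(x) = sqrt(2)*sqrt(x) (H(x) = sqrt(2*x) = sqrt(2)*sqrt(x))
m = -57 (m = 11 - 68 = -57)
g = 105 (g = (-7*(-6) + 6) - 1*(-57) = (42 + 6) + 57 = 48 + 57 = 105)
sqrt(H(-10) + g) = sqrt(sqrt(2)*sqrt(-10) + 105) = sqrt(sqrt(2)*(I*sqrt(10)) + 105) = sqrt(2*I*sqrt(5) + 105) = sqrt(105 + 2*I*sqrt(5))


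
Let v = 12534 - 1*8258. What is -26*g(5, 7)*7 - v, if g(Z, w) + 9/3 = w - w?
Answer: -3730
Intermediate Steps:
g(Z, w) = -3 (g(Z, w) = -3 + (w - w) = -3 + 0 = -3)
v = 4276 (v = 12534 - 8258 = 4276)
-26*g(5, 7)*7 - v = -26*(-3)*7 - 1*4276 = 78*7 - 4276 = 546 - 4276 = -3730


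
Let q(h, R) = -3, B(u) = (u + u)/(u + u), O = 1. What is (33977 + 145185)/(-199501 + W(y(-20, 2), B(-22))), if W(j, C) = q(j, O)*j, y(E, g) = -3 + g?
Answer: -89581/99749 ≈ -0.89806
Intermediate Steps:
B(u) = 1 (B(u) = (2*u)/((2*u)) = (2*u)*(1/(2*u)) = 1)
W(j, C) = -3*j
(33977 + 145185)/(-199501 + W(y(-20, 2), B(-22))) = (33977 + 145185)/(-199501 - 3*(-3 + 2)) = 179162/(-199501 - 3*(-1)) = 179162/(-199501 + 3) = 179162/(-199498) = 179162*(-1/199498) = -89581/99749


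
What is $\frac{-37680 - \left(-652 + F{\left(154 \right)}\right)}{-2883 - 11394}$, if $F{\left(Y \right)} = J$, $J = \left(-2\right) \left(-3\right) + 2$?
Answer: $\frac{37036}{14277} \approx 2.5941$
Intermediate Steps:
$J = 8$ ($J = 6 + 2 = 8$)
$F{\left(Y \right)} = 8$
$\frac{-37680 - \left(-652 + F{\left(154 \right)}\right)}{-2883 - 11394} = \frac{-37680 + \left(652 - 8\right)}{-2883 - 11394} = \frac{-37680 + 644}{-14277} = \left(-37036\right) \left(- \frac{1}{14277}\right) = \frac{37036}{14277}$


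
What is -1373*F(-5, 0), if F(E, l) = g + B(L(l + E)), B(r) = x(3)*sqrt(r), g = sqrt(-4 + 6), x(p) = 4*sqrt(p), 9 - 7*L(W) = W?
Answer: -5492*sqrt(6) - 1373*sqrt(2) ≈ -15394.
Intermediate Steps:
L(W) = 9/7 - W/7
g = sqrt(2) ≈ 1.4142
B(r) = 4*sqrt(3)*sqrt(r) (B(r) = (4*sqrt(3))*sqrt(r) = 4*sqrt(3)*sqrt(r))
F(E, l) = sqrt(2) + 4*sqrt(3)*sqrt(9/7 - E/7 - l/7) (F(E, l) = sqrt(2) + 4*sqrt(3)*sqrt(9/7 - (l + E)/7) = sqrt(2) + 4*sqrt(3)*sqrt(9/7 - (E + l)/7) = sqrt(2) + 4*sqrt(3)*sqrt(9/7 + (-E/7 - l/7)) = sqrt(2) + 4*sqrt(3)*sqrt(9/7 - E/7 - l/7))
-1373*F(-5, 0) = -1373*(sqrt(2) + 4*sqrt(189 - 21*(-5) - 21*0)/7) = -1373*(sqrt(2) + 4*sqrt(189 + 105 + 0)/7) = -1373*(sqrt(2) + 4*sqrt(294)/7) = -1373*(sqrt(2) + 4*(7*sqrt(6))/7) = -1373*(sqrt(2) + 4*sqrt(6)) = -5492*sqrt(6) - 1373*sqrt(2)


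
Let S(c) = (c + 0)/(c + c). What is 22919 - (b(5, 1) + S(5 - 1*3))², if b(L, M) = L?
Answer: 91555/4 ≈ 22889.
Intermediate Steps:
S(c) = ½ (S(c) = c/((2*c)) = c*(1/(2*c)) = ½)
22919 - (b(5, 1) + S(5 - 1*3))² = 22919 - (5 + ½)² = 22919 - (11/2)² = 22919 - 1*121/4 = 22919 - 121/4 = 91555/4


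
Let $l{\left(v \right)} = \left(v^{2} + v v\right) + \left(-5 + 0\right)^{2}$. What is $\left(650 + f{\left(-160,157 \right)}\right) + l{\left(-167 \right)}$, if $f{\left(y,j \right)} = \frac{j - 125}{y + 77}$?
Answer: $\frac{4685567}{83} \approx 56453.0$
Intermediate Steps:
$l{\left(v \right)} = 25 + 2 v^{2}$ ($l{\left(v \right)} = \left(v^{2} + v^{2}\right) + \left(-5\right)^{2} = 2 v^{2} + 25 = 25 + 2 v^{2}$)
$f{\left(y,j \right)} = \frac{-125 + j}{77 + y}$
$\left(650 + f{\left(-160,157 \right)}\right) + l{\left(-167 \right)} = \left(650 + \frac{-125 + 157}{77 - 160}\right) + \left(25 + 2 \left(-167\right)^{2}\right) = \left(650 + \frac{1}{-83} \cdot 32\right) + \left(25 + 2 \cdot 27889\right) = \left(650 - \frac{32}{83}\right) + \left(25 + 55778\right) = \left(650 - \frac{32}{83}\right) + 55803 = \frac{53918}{83} + 55803 = \frac{4685567}{83}$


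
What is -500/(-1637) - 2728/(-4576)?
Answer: 76747/85124 ≈ 0.90159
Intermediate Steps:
-500/(-1637) - 2728/(-4576) = -500*(-1/1637) - 2728*(-1/4576) = 500/1637 + 31/52 = 76747/85124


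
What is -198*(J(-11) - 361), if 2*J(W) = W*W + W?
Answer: 60588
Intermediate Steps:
J(W) = W/2 + W**2/2 (J(W) = (W*W + W)/2 = (W**2 + W)/2 = (W + W**2)/2 = W/2 + W**2/2)
-198*(J(-11) - 361) = -198*((1/2)*(-11)*(1 - 11) - 361) = -198*((1/2)*(-11)*(-10) - 361) = -198*(55 - 361) = -198*(-306) = 60588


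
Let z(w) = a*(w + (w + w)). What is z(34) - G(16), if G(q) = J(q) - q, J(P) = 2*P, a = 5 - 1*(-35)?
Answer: 4064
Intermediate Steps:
a = 40 (a = 5 + 35 = 40)
z(w) = 120*w (z(w) = 40*(w + (w + w)) = 40*(w + 2*w) = 40*(3*w) = 120*w)
G(q) = q (G(q) = 2*q - q = q)
z(34) - G(16) = 120*34 - 1*16 = 4080 - 16 = 4064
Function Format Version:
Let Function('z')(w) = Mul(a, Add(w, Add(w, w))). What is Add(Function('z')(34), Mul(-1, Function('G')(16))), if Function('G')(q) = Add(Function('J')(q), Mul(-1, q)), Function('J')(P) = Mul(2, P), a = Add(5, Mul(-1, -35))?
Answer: 4064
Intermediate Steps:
a = 40 (a = Add(5, 35) = 40)
Function('z')(w) = Mul(120, w) (Function('z')(w) = Mul(40, Add(w, Add(w, w))) = Mul(40, Add(w, Mul(2, w))) = Mul(40, Mul(3, w)) = Mul(120, w))
Function('G')(q) = q (Function('G')(q) = Add(Mul(2, q), Mul(-1, q)) = q)
Add(Function('z')(34), Mul(-1, Function('G')(16))) = Add(Mul(120, 34), Mul(-1, 16)) = Add(4080, -16) = 4064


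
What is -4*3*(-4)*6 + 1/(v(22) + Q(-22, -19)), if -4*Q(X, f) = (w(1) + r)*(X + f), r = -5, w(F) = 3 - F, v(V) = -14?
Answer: 51548/179 ≈ 287.98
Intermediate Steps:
Q(X, f) = 3*X/4 + 3*f/4 (Q(X, f) = -((3 - 1*1) - 5)*(X + f)/4 = -((3 - 1) - 5)*(X + f)/4 = -(2 - 5)*(X + f)/4 = -(-3)*(X + f)/4 = -(-3*X - 3*f)/4 = 3*X/4 + 3*f/4)
-4*3*(-4)*6 + 1/(v(22) + Q(-22, -19)) = -4*3*(-4)*6 + 1/(-14 + ((¾)*(-22) + (¾)*(-19))) = -(-48)*6 + 1/(-14 + (-33/2 - 57/4)) = -4*(-72) + 1/(-14 - 123/4) = 288 + 1/(-179/4) = 288 - 4/179 = 51548/179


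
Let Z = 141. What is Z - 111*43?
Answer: -4632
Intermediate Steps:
Z - 111*43 = 141 - 111*43 = 141 - 4773 = -4632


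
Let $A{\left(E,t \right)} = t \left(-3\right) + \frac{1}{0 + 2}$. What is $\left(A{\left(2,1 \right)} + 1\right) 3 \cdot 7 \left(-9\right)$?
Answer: $\frac{567}{2} \approx 283.5$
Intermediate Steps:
$A{\left(E,t \right)} = \frac{1}{2} - 3 t$ ($A{\left(E,t \right)} = - 3 t + \frac{1}{2} = \frac{1}{2} - 3 t$)
$\left(A{\left(2,1 \right)} + 1\right) 3 \cdot 7 \left(-9\right) = \left(\left(\frac{1}{2} - 3\right) + 1\right) 3 \cdot 7 \left(-9\right) = \left(- \frac{5}{2} + 1\right) 3 \cdot 7 \left(-9\right) = \left(- \frac{3}{2}\right) 3 \cdot 7 \left(-9\right) = \left(- \frac{9}{2}\right) 7 \left(-9\right) = \left(- \frac{63}{2}\right) \left(-9\right) = \frac{567}{2}$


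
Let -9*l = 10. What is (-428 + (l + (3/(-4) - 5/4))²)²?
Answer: 1148125456/6561 ≈ 1.7499e+5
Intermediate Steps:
l = -10/9 (l = -⅑*10 = -10/9 ≈ -1.1111)
(-428 + (l + (3/(-4) - 5/4))²)² = (-428 + (-10/9 + (3/(-4) - 5/4))²)² = (-428 + (-10/9 + (3*(-¼) - 5*¼))²)² = (-428 + (-10/9 + (-¾ - 5/4))²)² = (-428 + (-10/9 - 2)²)² = (-428 + (-28/9)²)² = (-428 + 784/81)² = (-33884/81)² = 1148125456/6561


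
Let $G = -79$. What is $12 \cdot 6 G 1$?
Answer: $-5688$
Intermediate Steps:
$12 \cdot 6 G 1 = 12 \cdot 6 \left(-79\right) 1 = 72 \left(-79\right) 1 = \left(-5688\right) 1 = -5688$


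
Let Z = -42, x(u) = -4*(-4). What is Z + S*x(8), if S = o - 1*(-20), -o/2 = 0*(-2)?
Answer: 278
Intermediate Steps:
x(u) = 16
o = 0 (o = -0*(-2) = -2*0 = 0)
S = 20 (S = 0 - 1*(-20) = 0 + 20 = 20)
Z + S*x(8) = -42 + 20*16 = -42 + 320 = 278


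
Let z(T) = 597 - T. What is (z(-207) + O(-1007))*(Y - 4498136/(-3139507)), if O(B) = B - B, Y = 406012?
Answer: 1024844339432880/3139507 ≈ 3.2643e+8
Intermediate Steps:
O(B) = 0
(z(-207) + O(-1007))*(Y - 4498136/(-3139507)) = ((597 - 1*(-207)) + 0)*(406012 - 4498136/(-3139507)) = ((597 + 207) + 0)*(406012 - 4498136*(-1/3139507)) = (804 + 0)*(406012 + 4498136/3139507) = 804*(1274682014220/3139507) = 1024844339432880/3139507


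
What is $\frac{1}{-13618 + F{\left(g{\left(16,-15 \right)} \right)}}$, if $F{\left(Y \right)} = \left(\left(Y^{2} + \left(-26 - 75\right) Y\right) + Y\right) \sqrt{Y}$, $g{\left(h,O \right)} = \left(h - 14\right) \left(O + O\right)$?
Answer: $- \frac{6809}{2857524962} - \frac{4800 i \sqrt{15}}{1428762481} \approx -2.3828 \cdot 10^{-6} - 1.3011 \cdot 10^{-5} i$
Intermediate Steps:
$g{\left(h,O \right)} = 2 O \left(-14 + h\right)$ ($g{\left(h,O \right)} = \left(-14 + h\right) 2 O = 2 O \left(-14 + h\right)$)
$F{\left(Y \right)} = \sqrt{Y} \left(Y^{2} - 100 Y\right)$ ($F{\left(Y \right)} = \left(\left(Y^{2} + \left(-26 - 75\right) Y\right) + Y\right) \sqrt{Y} = \left(\left(Y^{2} - 101 Y\right) + Y\right) \sqrt{Y} = \left(Y^{2} - 100 Y\right) \sqrt{Y} = \sqrt{Y} \left(Y^{2} - 100 Y\right)$)
$\frac{1}{-13618 + F{\left(g{\left(16,-15 \right)} \right)}} = \frac{1}{-13618 + \left(2 \left(-15\right) \left(-14 + 16\right)\right)^{\frac{3}{2}} \left(-100 + 2 \left(-15\right) \left(-14 + 16\right)\right)} = \frac{1}{-13618 + \left(2 \left(-15\right) 2\right)^{\frac{3}{2}} \left(-100 + 2 \left(-15\right) 2\right)} = \frac{1}{-13618 + \left(-60\right)^{\frac{3}{2}} \left(-100 - 60\right)} = \frac{1}{-13618 + - 120 i \sqrt{15} \left(-160\right)} = \frac{1}{-13618 + 19200 i \sqrt{15}}$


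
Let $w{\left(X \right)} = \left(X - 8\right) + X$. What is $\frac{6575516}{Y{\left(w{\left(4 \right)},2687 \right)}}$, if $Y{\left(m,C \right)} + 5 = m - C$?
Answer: $- \frac{1643879}{673} \approx -2442.6$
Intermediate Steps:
$w{\left(X \right)} = -8 + 2 X$ ($w{\left(X \right)} = \left(-8 + X\right) + X = -8 + 2 X$)
$Y{\left(m,C \right)} = -5 + m - C$ ($Y{\left(m,C \right)} = -5 - \left(C - m\right) = -5 + m - C$)
$\frac{6575516}{Y{\left(w{\left(4 \right)},2687 \right)}} = \frac{6575516}{-5 + \left(-8 + 2 \cdot 4\right) - 2687} = \frac{6575516}{-5 + \left(-8 + 8\right) - 2687} = \frac{6575516}{-5 + 0 - 2687} = \frac{6575516}{-2692} = 6575516 \left(- \frac{1}{2692}\right) = - \frac{1643879}{673}$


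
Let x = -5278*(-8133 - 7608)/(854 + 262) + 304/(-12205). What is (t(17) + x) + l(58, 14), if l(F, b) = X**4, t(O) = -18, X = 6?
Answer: 57300588787/756710 ≈ 75723.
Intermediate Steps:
l(F, b) = 1296 (l(F, b) = 6**4 = 1296)
x = 56333513407/756710 (x = -5278/(1116/(-15741)) + 304*(-1/12205) = -5278/(1116*(-1/15741)) - 304/12205 = -5278/(-124/1749) - 304/12205 = -5278*(-1749/124) - 304/12205 = 4615611/62 - 304/12205 = 56333513407/756710 ≈ 74445.)
(t(17) + x) + l(58, 14) = (-18 + 56333513407/756710) + 1296 = 56319892627/756710 + 1296 = 57300588787/756710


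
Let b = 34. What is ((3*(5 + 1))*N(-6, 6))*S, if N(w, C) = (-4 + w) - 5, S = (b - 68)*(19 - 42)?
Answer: -211140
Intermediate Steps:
S = 782 (S = (34 - 68)*(19 - 42) = -34*(-23) = 782)
N(w, C) = -9 + w
((3*(5 + 1))*N(-6, 6))*S = ((3*(5 + 1))*(-9 - 6))*782 = ((3*6)*(-15))*782 = (18*(-15))*782 = -270*782 = -211140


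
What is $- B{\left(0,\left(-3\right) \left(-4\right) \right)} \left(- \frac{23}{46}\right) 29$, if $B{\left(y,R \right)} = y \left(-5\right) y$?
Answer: $0$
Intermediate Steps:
$B{\left(y,R \right)} = - 5 y^{2}$ ($B{\left(y,R \right)} = - 5 y y = - 5 y^{2}$)
$- B{\left(0,\left(-3\right) \left(-4\right) \right)} \left(- \frac{23}{46}\right) 29 = - \left(-5\right) 0^{2} \left(- \frac{23}{46}\right) 29 = - \left(-5\right) 0 \left(\left(-23\right) \frac{1}{46}\right) 29 = \left(-1\right) 0 \left(- \frac{1}{2}\right) 29 = 0 \left(- \frac{1}{2}\right) 29 = 0 \cdot 29 = 0$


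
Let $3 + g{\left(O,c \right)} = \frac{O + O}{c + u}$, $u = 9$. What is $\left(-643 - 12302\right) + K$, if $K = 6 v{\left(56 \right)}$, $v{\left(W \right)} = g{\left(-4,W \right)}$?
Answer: $- \frac{842643}{65} \approx -12964.0$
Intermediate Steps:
$g{\left(O,c \right)} = -3 + \frac{2 O}{9 + c}$ ($g{\left(O,c \right)} = -3 + \frac{O + O}{c + 9} = -3 + \frac{2 O}{9 + c}$)
$v{\left(W \right)} = \frac{-35 - 3 W}{9 + W}$ ($v{\left(W \right)} = \frac{-27 - 3 W + 2 \left(-4\right)}{9 + W} = \frac{-27 - 3 W - 8}{9 + W} = \frac{-35 - 3 W}{9 + W}$)
$K = - \frac{1218}{65}$ ($K = 6 \frac{-35 - 168}{9 + 56} = 6 \frac{-35 - 168}{65} = 6 \cdot \frac{1}{65} \left(-203\right) = 6 \left(- \frac{203}{65}\right) = - \frac{1218}{65} \approx -18.738$)
$\left(-643 - 12302\right) + K = \left(-643 - 12302\right) - \frac{1218}{65} = -12945 - \frac{1218}{65} = - \frac{842643}{65}$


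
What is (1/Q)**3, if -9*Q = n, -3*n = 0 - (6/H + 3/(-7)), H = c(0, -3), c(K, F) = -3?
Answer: 6751269/4913 ≈ 1374.2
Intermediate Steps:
H = -3
n = -17/21 (n = -(0 - (6/(-3) + 3/(-7)))/3 = -(0 - (6*(-1/3) + 3*(-1/7)))/3 = -(0 - (-2 - 3/7))/3 = -(0 - 1*(-17/7))/3 = -(0 + 17/7)/3 = -1/3*17/7 = -17/21 ≈ -0.80952)
Q = 17/189 (Q = -1/9*(-17/21) = 17/189 ≈ 0.089947)
(1/Q)**3 = (1/(17/189))**3 = (189/17)**3 = 6751269/4913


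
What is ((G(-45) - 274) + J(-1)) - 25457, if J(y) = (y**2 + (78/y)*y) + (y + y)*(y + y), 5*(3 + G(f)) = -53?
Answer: -128308/5 ≈ -25662.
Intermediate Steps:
G(f) = -68/5 (G(f) = -3 + (1/5)*(-53) = -3 - 53/5 = -68/5)
J(y) = 78 + 5*y**2 (J(y) = (y**2 + 78) + (2*y)*(2*y) = (78 + y**2) + 4*y**2 = 78 + 5*y**2)
((G(-45) - 274) + J(-1)) - 25457 = ((-68/5 - 274) + (78 + 5*(-1)**2)) - 25457 = (-1438/5 + (78 + 5*1)) - 25457 = (-1438/5 + (78 + 5)) - 25457 = (-1438/5 + 83) - 25457 = -1023/5 - 25457 = -128308/5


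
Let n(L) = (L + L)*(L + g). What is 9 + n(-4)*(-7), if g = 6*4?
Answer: 1129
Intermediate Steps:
g = 24
n(L) = 2*L*(24 + L) (n(L) = (L + L)*(L + 24) = (2*L)*(24 + L) = 2*L*(24 + L))
9 + n(-4)*(-7) = 9 + (2*(-4)*(24 - 4))*(-7) = 9 + (2*(-4)*20)*(-7) = 9 - 160*(-7) = 9 + 1120 = 1129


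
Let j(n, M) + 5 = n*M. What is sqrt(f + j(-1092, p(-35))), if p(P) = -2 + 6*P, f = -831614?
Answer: I*sqrt(600115) ≈ 774.67*I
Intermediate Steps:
j(n, M) = -5 + M*n (j(n, M) = -5 + n*M = -5 + M*n)
sqrt(f + j(-1092, p(-35))) = sqrt(-831614 + (-5 + (-2 + 6*(-35))*(-1092))) = sqrt(-831614 + (-5 + (-2 - 210)*(-1092))) = sqrt(-831614 + (-5 - 212*(-1092))) = sqrt(-831614 + (-5 + 231504)) = sqrt(-831614 + 231499) = sqrt(-600115) = I*sqrt(600115)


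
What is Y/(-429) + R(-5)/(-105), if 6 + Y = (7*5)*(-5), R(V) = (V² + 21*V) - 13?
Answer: 19634/15015 ≈ 1.3076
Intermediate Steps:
R(V) = -13 + V² + 21*V
Y = -181 (Y = -6 + (7*5)*(-5) = -6 + 35*(-5) = -6 - 175 = -181)
Y/(-429) + R(-5)/(-105) = -181/(-429) + (-13 + (-5)² + 21*(-5))/(-105) = -181*(-1/429) + (-13 + 25 - 105)*(-1/105) = 181/429 - 93*(-1/105) = 181/429 + 31/35 = 19634/15015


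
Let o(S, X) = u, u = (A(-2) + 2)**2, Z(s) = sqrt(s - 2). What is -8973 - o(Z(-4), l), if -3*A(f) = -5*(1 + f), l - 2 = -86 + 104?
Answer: -80758/9 ≈ -8973.1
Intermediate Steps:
l = 20 (l = 2 + (-86 + 104) = 2 + 18 = 20)
Z(s) = sqrt(-2 + s)
A(f) = 5/3 + 5*f/3 (A(f) = -(-5)*(1 + f)/3 = -(-5 - 5*f)/3 = 5/3 + 5*f/3)
u = 1/9 (u = ((5/3 + (5/3)*(-2)) + 2)**2 = ((5/3 - 10/3) + 2)**2 = (-5/3 + 2)**2 = (1/3)**2 = 1/9 ≈ 0.11111)
o(S, X) = 1/9
-8973 - o(Z(-4), l) = -8973 - 1*1/9 = -8973 - 1/9 = -80758/9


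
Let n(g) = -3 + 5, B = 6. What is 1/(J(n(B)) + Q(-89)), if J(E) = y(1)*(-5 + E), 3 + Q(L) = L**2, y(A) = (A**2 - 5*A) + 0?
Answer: 1/7930 ≈ 0.00012610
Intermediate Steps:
y(A) = A**2 - 5*A
Q(L) = -3 + L**2
n(g) = 2
J(E) = 20 - 4*E (J(E) = (1*(-5 + 1))*(-5 + E) = (1*(-4))*(-5 + E) = -4*(-5 + E) = 20 - 4*E)
1/(J(n(B)) + Q(-89)) = 1/((20 - 4*2) + (-3 + (-89)**2)) = 1/((20 - 8) + (-3 + 7921)) = 1/(12 + 7918) = 1/7930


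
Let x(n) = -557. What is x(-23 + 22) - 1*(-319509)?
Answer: 318952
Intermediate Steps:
x(-23 + 22) - 1*(-319509) = -557 - 1*(-319509) = -557 + 319509 = 318952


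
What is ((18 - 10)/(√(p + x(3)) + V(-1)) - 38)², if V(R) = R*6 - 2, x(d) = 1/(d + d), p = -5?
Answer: 4*(5928*√174 + 135547*I)/(16*√174 + 355*I) ≈ 1515.5 + 19.894*I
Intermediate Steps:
x(d) = 1/(2*d)
V(R) = -2 + 6*R (V(R) = 6*R - 2 = -2 + 6*R)
((18 - 10)/(√(p + x(3)) + V(-1)) - 38)² = ((18 - 10)/(√(-5 + (½)/3) + (-2 + 6*(-1))) - 38)² = (8/(√(-5 + (½)*(⅓)) + (-2 - 6)) - 38)² = (8/(√(-5 + ⅙) - 8) - 38)² = (8/(√(-29/6) - 8) - 38)² = (8/(I*√174/6 - 8) - 38)² = (8/(-8 + I*√174/6) - 38)² = (-38 + 8/(-8 + I*√174/6))²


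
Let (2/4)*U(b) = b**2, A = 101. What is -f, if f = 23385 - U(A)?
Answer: -2983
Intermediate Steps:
U(b) = 2*b**2
f = 2983 (f = 23385 - 2*101**2 = 23385 - 2*10201 = 23385 - 1*20402 = 23385 - 20402 = 2983)
-f = -1*2983 = -2983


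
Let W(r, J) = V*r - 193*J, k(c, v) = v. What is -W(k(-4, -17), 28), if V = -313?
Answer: 83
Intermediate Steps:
W(r, J) = -313*r - 193*J
-W(k(-4, -17), 28) = -(-313*(-17) - 193*28) = -(5321 - 5404) = -1*(-83) = 83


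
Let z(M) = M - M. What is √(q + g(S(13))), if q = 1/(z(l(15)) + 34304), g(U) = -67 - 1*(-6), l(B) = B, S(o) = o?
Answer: I*√280400762/2144 ≈ 7.8102*I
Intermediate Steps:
z(M) = 0
g(U) = -61 (g(U) = -67 + 6 = -61)
q = 1/34304 (q = 1/(0 + 34304) = 1/34304 ≈ 2.9151e-5)
√(q + g(S(13))) = √(1/34304 - 61) = √(-2092543/34304) = I*√280400762/2144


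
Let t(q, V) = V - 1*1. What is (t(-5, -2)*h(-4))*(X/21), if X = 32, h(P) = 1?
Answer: -32/7 ≈ -4.5714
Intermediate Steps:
t(q, V) = -1 + V (t(q, V) = V - 1 = -1 + V)
(t(-5, -2)*h(-4))*(X/21) = ((-1 - 2)*1)*(32/21) = (-3*1)*(32*(1/21)) = -3*32/21 = -32/7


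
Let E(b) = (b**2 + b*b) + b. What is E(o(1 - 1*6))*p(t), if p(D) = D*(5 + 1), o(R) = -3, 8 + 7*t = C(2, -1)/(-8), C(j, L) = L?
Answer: -405/4 ≈ -101.25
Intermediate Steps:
t = -9/8 (t = -8/7 + (-1/(-8))/7 = -8/7 + (-1*(-1/8))/7 = -8/7 + (1/7)*(1/8) = -8/7 + 1/56 = -9/8 ≈ -1.1250)
E(b) = b + 2*b**2 (E(b) = (b**2 + b**2) + b = 2*b**2 + b = b + 2*b**2)
p(D) = 6*D (p(D) = D*6 = 6*D)
E(o(1 - 1*6))*p(t) = (-3*(1 + 2*(-3)))*(6*(-9/8)) = -3*(1 - 6)*(-27/4) = -3*(-5)*(-27/4) = 15*(-27/4) = -405/4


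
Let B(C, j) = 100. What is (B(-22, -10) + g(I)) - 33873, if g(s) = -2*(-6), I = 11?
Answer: -33761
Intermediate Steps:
g(s) = 12
(B(-22, -10) + g(I)) - 33873 = (100 + 12) - 33873 = 112 - 33873 = -33761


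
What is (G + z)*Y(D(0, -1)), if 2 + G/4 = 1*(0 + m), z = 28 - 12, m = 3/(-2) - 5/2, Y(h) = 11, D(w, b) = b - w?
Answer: -88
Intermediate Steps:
m = -4 (m = 3*(-½) - 5*½ = -3/2 - 5/2 = -4)
z = 16
G = -24 (G = -8 + 4*(1*(0 - 4)) = -8 + 4*(1*(-4)) = -8 + 4*(-4) = -8 - 16 = -24)
(G + z)*Y(D(0, -1)) = (-24 + 16)*11 = -8*11 = -88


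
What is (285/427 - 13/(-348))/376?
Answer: 104731/55872096 ≈ 0.0018745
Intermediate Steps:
(285/427 - 13/(-348))/376 = (285*(1/427) - 13*(-1/348))*(1/376) = (285/427 + 13/348)*(1/376) = (104731/148596)*(1/376) = 104731/55872096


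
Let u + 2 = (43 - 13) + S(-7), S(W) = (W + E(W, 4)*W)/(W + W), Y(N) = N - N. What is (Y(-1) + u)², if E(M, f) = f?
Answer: 3721/4 ≈ 930.25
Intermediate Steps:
Y(N) = 0
S(W) = 5/2 (S(W) = (W + 4*W)/(W + W) = (5*W)/((2*W)) = (5*W)*(1/(2*W)) = 5/2)
u = 61/2 (u = -2 + ((43 - 13) + 5/2) = -2 + (30 + 5/2) = -2 + 65/2 = 61/2 ≈ 30.500)
(Y(-1) + u)² = (0 + 61/2)² = (61/2)² = 3721/4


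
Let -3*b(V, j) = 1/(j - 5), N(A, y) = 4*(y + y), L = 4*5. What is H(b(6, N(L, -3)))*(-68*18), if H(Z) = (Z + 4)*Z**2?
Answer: -47464/73167 ≈ -0.64871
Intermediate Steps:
L = 20
N(A, y) = 8*y (N(A, y) = 4*(2*y) = 8*y)
b(V, j) = -1/(3*(-5 + j)) (b(V, j) = -1/(3*(j - 5)) = -1/(3*(-5 + j)))
H(Z) = Z**2*(4 + Z) (H(Z) = (4 + Z)*Z**2 = Z**2*(4 + Z))
H(b(6, N(L, -3)))*(-68*18) = ((-1/(-15 + 3*(8*(-3))))**2*(4 - 1/(-15 + 3*(8*(-3)))))*(-68*18) = ((-1/(-15 + 3*(-24)))**2*(4 - 1/(-15 + 3*(-24))))*(-1224) = ((-1/(-15 - 72))**2*(4 - 1/(-15 - 72)))*(-1224) = ((-1/(-87))**2*(4 - 1/(-87)))*(-1224) = ((-1*(-1/87))**2*(4 - 1*(-1/87)))*(-1224) = ((1/87)**2*(4 + 1/87))*(-1224) = ((1/7569)*(349/87))*(-1224) = (349/658503)*(-1224) = -47464/73167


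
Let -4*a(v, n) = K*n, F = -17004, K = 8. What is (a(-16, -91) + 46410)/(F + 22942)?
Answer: 23296/2969 ≈ 7.8464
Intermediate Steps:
a(v, n) = -2*n
(a(-16, -91) + 46410)/(F + 22942) = (-2*(-91) + 46410)/(-17004 + 22942) = (182 + 46410)/5938 = 46592*(1/5938) = 23296/2969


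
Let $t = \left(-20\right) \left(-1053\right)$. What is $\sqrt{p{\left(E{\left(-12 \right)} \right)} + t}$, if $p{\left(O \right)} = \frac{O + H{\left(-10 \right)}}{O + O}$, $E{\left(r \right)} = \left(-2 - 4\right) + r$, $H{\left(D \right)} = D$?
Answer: $\frac{\sqrt{189547}}{3} \approx 145.12$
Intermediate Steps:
$t = 21060$
$E{\left(r \right)} = -6 + r$
$p{\left(O \right)} = \frac{-10 + O}{2 O}$ ($p{\left(O \right)} = \frac{O - 10}{O + O} = \frac{-10 + O}{2 O}$)
$\sqrt{p{\left(E{\left(-12 \right)} \right)} + t} = \sqrt{\frac{-10 - 18}{2 \left(-6 - 12\right)} + 21060} = \sqrt{\frac{-10 - 18}{2 \left(-18\right)} + 21060} = \sqrt{\frac{1}{2} \left(- \frac{1}{18}\right) \left(-28\right) + 21060} = \sqrt{\frac{7}{9} + 21060} = \sqrt{\frac{189547}{9}} = \frac{\sqrt{189547}}{3}$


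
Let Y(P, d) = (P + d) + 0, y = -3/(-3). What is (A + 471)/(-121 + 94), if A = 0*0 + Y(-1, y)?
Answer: -157/9 ≈ -17.444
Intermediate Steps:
y = 1 (y = -3*(-⅓) = 1)
Y(P, d) = P + d
A = 0 (A = 0*0 + (-1 + 1) = 0 + 0 = 0)
(A + 471)/(-121 + 94) = (0 + 471)/(-121 + 94) = 471/(-27) = 471*(-1/27) = -157/9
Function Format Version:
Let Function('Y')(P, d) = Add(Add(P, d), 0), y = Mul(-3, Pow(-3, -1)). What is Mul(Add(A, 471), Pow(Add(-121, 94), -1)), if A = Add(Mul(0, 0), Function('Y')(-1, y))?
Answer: Rational(-157, 9) ≈ -17.444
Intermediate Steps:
y = 1 (y = Mul(-3, Rational(-1, 3)) = 1)
Function('Y')(P, d) = Add(P, d)
A = 0 (A = Add(Mul(0, 0), Add(-1, 1)) = Add(0, 0) = 0)
Mul(Add(A, 471), Pow(Add(-121, 94), -1)) = Mul(Add(0, 471), Pow(Add(-121, 94), -1)) = Mul(471, Pow(-27, -1)) = Mul(471, Rational(-1, 27)) = Rational(-157, 9)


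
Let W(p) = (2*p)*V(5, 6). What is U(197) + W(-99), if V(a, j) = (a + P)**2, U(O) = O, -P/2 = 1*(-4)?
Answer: -33265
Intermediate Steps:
P = 8 (P = -2*(-4) = 8)
V(a, j) = (8 + a)**2 (V(a, j) = (a + 8)**2 = (8 + a)**2)
W(p) = 338*p (W(p) = (2*p)*(8 + 5)**2 = (2*p)*13**2 = (2*p)*169 = 338*p)
U(197) + W(-99) = 197 + 338*(-99) = 197 - 33462 = -33265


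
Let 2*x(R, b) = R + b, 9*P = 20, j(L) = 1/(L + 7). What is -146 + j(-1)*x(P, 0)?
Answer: -3937/27 ≈ -145.81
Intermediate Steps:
j(L) = 1/(7 + L)
P = 20/9 (P = (⅑)*20 = 20/9 ≈ 2.2222)
x(R, b) = R/2 + b/2 (x(R, b) = (R + b)/2 = R/2 + b/2)
-146 + j(-1)*x(P, 0) = -146 + ((½)*(20/9) + (½)*0)/(7 - 1) = -146 + (10/9 + 0)/6 = -146 + (⅙)*(10/9) = -146 + 5/27 = -3937/27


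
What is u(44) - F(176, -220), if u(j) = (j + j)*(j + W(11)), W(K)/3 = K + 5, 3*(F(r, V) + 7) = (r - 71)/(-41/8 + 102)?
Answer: 1255909/155 ≈ 8102.6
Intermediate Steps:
F(r, V) = -16843/2325 + 8*r/2325 (F(r, V) = -7 + ((r - 71)/(-41/8 + 102))/3 = -7 + ((-71 + r)/(-41*1/8 + 102))/3 = -7 + ((-71 + r)/(-41/8 + 102))/3 = -7 + ((-71 + r)/(775/8))/3 = -7 + ((-71 + r)*(8/775))/3 = -7 + (-568/775 + 8*r/775)/3 = -7 + (-568/2325 + 8*r/2325) = -16843/2325 + 8*r/2325)
W(K) = 15 + 3*K (W(K) = 3*(K + 5) = 3*(5 + K) = 15 + 3*K)
u(j) = 2*j*(48 + j) (u(j) = (j + j)*(j + (15 + 3*11)) = (2*j)*(j + (15 + 33)) = (2*j)*(j + 48) = (2*j)*(48 + j) = 2*j*(48 + j))
u(44) - F(176, -220) = 2*44*(48 + 44) - (-16843/2325 + (8/2325)*176) = 2*44*92 - (-16843/2325 + 1408/2325) = 8096 - 1*(-1029/155) = 8096 + 1029/155 = 1255909/155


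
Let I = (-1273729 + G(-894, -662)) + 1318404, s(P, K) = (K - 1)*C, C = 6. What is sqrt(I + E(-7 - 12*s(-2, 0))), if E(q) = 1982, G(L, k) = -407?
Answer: 25*sqrt(74) ≈ 215.06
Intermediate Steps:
s(P, K) = -6 + 6*K (s(P, K) = (K - 1)*6 = (-1 + K)*6 = -6 + 6*K)
I = 44268 (I = (-1273729 - 407) + 1318404 = -1274136 + 1318404 = 44268)
sqrt(I + E(-7 - 12*s(-2, 0))) = sqrt(44268 + 1982) = sqrt(46250) = 25*sqrt(74)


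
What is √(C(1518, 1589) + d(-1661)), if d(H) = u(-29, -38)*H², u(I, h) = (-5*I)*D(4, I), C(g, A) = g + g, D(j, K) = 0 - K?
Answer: √11601265841 ≈ 1.0771e+5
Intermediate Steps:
D(j, K) = -K
C(g, A) = 2*g
u(I, h) = 5*I² (u(I, h) = (-5*I)*(-I) = 5*I²)
d(H) = 4205*H² (d(H) = (5*(-29)²)*H² = (5*841)*H² = 4205*H²)
√(C(1518, 1589) + d(-1661)) = √(2*1518 + 4205*(-1661)²) = √(3036 + 4205*2758921) = √(3036 + 11601262805) = √11601265841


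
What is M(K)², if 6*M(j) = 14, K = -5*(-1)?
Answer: 49/9 ≈ 5.4444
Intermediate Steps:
K = 5
M(j) = 7/3 (M(j) = (⅙)*14 = 7/3)
M(K)² = (7/3)² = 49/9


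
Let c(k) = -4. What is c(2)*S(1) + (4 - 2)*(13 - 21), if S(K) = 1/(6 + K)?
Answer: -116/7 ≈ -16.571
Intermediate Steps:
c(2)*S(1) + (4 - 2)*(13 - 21) = -4/(6 + 1) + (4 - 2)*(13 - 21) = -4/7 + 2*(-8) = -4*⅐ - 16 = -4/7 - 16 = -116/7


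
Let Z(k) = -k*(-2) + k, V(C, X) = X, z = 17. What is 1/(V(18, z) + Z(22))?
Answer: 1/83 ≈ 0.012048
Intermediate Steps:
Z(k) = 3*k (Z(k) = 2*k + k = 3*k)
1/(V(18, z) + Z(22)) = 1/(17 + 3*22) = 1/(17 + 66) = 1/83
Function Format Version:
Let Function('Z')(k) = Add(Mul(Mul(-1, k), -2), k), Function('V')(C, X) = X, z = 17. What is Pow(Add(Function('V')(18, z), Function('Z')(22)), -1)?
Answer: Rational(1, 83) ≈ 0.012048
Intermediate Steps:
Function('Z')(k) = Mul(3, k) (Function('Z')(k) = Add(Mul(2, k), k) = Mul(3, k))
Pow(Add(Function('V')(18, z), Function('Z')(22)), -1) = Pow(Add(17, Mul(3, 22)), -1) = Pow(Add(17, 66), -1) = Pow(83, -1) = Rational(1, 83)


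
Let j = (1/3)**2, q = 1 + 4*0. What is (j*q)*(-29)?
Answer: -29/9 ≈ -3.2222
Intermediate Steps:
q = 1 (q = 1 + 0 = 1)
j = 1/9 (j = (1*(1/3))**2 = (1/3)**2 = 1/9 ≈ 0.11111)
(j*q)*(-29) = ((1/9)*1)*(-29) = (1/9)*(-29) = -29/9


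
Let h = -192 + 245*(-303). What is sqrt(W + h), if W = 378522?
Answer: sqrt(304095) ≈ 551.45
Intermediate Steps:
h = -74427 (h = -192 - 74235 = -74427)
sqrt(W + h) = sqrt(378522 - 74427) = sqrt(304095)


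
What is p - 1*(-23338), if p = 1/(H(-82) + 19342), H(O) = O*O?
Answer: 608328309/26066 ≈ 23338.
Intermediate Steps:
H(O) = O²
p = 1/26066 (p = 1/((-82)² + 19342) = 1/(6724 + 19342) = 1/26066 ≈ 3.8364e-5)
p - 1*(-23338) = 1/26066 - 1*(-23338) = 1/26066 + 23338 = 608328309/26066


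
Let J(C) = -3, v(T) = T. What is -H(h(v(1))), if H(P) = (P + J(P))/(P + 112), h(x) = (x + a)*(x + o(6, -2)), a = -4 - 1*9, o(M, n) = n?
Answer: -9/124 ≈ -0.072581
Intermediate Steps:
a = -13 (a = -4 - 9 = -13)
h(x) = (-13 + x)*(-2 + x) (h(x) = (x - 13)*(x - 2) = (-13 + x)*(-2 + x))
H(P) = (-3 + P)/(112 + P) (H(P) = (P - 3)/(P + 112) = (-3 + P)/(112 + P))
-H(h(v(1))) = -(-3 + (26 + 1² - 15*1))/(112 + (26 + 1² - 15*1)) = -(-3 + (26 + 1 - 15))/(112 + (26 + 1 - 15)) = -(-3 + 12)/(112 + 12) = -9/124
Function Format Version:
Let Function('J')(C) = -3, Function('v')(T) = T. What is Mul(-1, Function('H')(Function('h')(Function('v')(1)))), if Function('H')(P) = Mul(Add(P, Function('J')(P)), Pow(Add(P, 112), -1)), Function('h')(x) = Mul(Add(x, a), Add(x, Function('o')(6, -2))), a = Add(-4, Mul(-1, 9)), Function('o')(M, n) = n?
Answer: Rational(-9, 124) ≈ -0.072581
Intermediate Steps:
a = -13 (a = Add(-4, -9) = -13)
Function('h')(x) = Mul(Add(-13, x), Add(-2, x)) (Function('h')(x) = Mul(Add(x, -13), Add(x, -2)) = Mul(Add(-13, x), Add(-2, x)))
Function('H')(P) = Mul(Pow(Add(112, P), -1), Add(-3, P)) (Function('H')(P) = Mul(Add(P, -3), Pow(Add(P, 112), -1)) = Mul(Add(-3, P), Pow(Add(112, P), -1)) = Mul(Pow(Add(112, P), -1), Add(-3, P)))
Mul(-1, Function('H')(Function('h')(Function('v')(1)))) = Mul(-1, Mul(Pow(Add(112, Add(26, Pow(1, 2), Mul(-15, 1))), -1), Add(-3, Add(26, Pow(1, 2), Mul(-15, 1))))) = Mul(-1, Mul(Pow(Add(112, Add(26, 1, -15)), -1), Add(-3, Add(26, 1, -15)))) = Mul(-1, Mul(Pow(Add(112, 12), -1), Add(-3, 12))) = Mul(-1, Mul(Pow(124, -1), 9)) = Mul(-1, Mul(Rational(1, 124), 9)) = Mul(-1, Rational(9, 124)) = Rational(-9, 124)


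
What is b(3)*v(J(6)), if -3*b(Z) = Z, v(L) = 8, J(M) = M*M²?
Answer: -8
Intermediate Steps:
J(M) = M³
b(Z) = -Z/3
b(3)*v(J(6)) = -⅓*3*8 = -1*8 = -8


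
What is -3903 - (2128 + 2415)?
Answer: -8446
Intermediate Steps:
-3903 - (2128 + 2415) = -3903 - 1*4543 = -3903 - 4543 = -8446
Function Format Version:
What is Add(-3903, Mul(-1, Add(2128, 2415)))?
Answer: -8446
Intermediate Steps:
Add(-3903, Mul(-1, Add(2128, 2415))) = Add(-3903, Mul(-1, 4543)) = Add(-3903, -4543) = -8446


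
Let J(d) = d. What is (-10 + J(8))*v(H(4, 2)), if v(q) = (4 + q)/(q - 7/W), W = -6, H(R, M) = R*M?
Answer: -144/55 ≈ -2.6182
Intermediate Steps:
H(R, M) = M*R
v(q) = (4 + q)/(7/6 + q) (v(q) = (4 + q)/(q - 7/(-6)) = (4 + q)/(q - 7*(-⅙)) = (4 + q)/(q + 7/6) = (4 + q)/(7/6 + q))
(-10 + J(8))*v(H(4, 2)) = (-10 + 8)*(6*(4 + 2*4)/(7 + 6*(2*4))) = -12*(4 + 8)/(7 + 6*8) = -12*12/(7 + 48) = -12*12/55 = -2*72/55 = -144/55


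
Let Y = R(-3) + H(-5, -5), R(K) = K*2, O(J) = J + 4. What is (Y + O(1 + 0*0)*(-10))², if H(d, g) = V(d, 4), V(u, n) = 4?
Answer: 2704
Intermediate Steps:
H(d, g) = 4
O(J) = 4 + J
R(K) = 2*K
Y = -2 (Y = 2*(-3) + 4 = -6 + 4 = -2)
(Y + O(1 + 0*0)*(-10))² = (-2 + (4 + (1 + 0*0))*(-10))² = (-2 + (4 + (1 + 0))*(-10))² = (-2 + (4 + 1)*(-10))² = (-2 + 5*(-10))² = (-2 - 50)² = (-52)² = 2704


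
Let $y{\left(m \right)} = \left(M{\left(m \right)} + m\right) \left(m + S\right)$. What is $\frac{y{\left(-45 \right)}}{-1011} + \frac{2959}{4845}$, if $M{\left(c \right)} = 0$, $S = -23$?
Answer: $- \frac{3944717}{1632765} \approx -2.416$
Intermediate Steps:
$y{\left(m \right)} = m \left(-23 + m\right)$ ($y{\left(m \right)} = \left(0 + m\right) \left(m - 23\right) = m \left(-23 + m\right)$)
$\frac{y{\left(-45 \right)}}{-1011} + \frac{2959}{4845} = \frac{\left(-45\right) \left(-23 - 45\right)}{-1011} + \frac{2959}{4845} = \left(-45\right) \left(-68\right) \left(- \frac{1}{1011}\right) + 2959 \cdot \frac{1}{4845} = 3060 \left(- \frac{1}{1011}\right) + \frac{2959}{4845} = - \frac{1020}{337} + \frac{2959}{4845} = - \frac{3944717}{1632765}$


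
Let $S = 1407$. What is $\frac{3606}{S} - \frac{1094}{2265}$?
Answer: $\frac{2209444}{1062285} \approx 2.0799$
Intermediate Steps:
$\frac{3606}{S} - \frac{1094}{2265} = \frac{3606}{1407} - \frac{1094}{2265} = 3606 \cdot \frac{1}{1407} - \frac{1094}{2265} = \frac{1202}{469} - \frac{1094}{2265} = \frac{2209444}{1062285}$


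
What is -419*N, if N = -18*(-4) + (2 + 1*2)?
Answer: -31844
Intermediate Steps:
N = 76 (N = 72 + (2 + 2) = 72 + 4 = 76)
-419*N = -419*76 = -31844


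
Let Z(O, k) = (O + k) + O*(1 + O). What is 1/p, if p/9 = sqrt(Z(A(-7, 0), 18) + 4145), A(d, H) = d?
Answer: sqrt(4198)/37782 ≈ 0.0017149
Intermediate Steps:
Z(O, k) = O + k + O*(1 + O)
p = 9*sqrt(4198) (p = 9*sqrt((18 + (-7)**2 + 2*(-7)) + 4145) = 9*sqrt((18 + 49 - 14) + 4145) = 9*sqrt(53 + 4145) = 9*sqrt(4198) ≈ 583.13)
1/p = 1/(9*sqrt(4198)) = sqrt(4198)/37782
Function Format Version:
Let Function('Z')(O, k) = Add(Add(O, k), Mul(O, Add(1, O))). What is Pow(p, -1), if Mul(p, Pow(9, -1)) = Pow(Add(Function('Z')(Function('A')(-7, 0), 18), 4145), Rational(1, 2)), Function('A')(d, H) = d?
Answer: Mul(Rational(1, 37782), Pow(4198, Rational(1, 2))) ≈ 0.0017149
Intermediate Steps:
Function('Z')(O, k) = Add(O, k, Mul(O, Add(1, O)))
p = Mul(9, Pow(4198, Rational(1, 2))) (p = Mul(9, Pow(Add(Add(18, Pow(-7, 2), Mul(2, -7)), 4145), Rational(1, 2))) = Mul(9, Pow(Add(Add(18, 49, -14), 4145), Rational(1, 2))) = Mul(9, Pow(Add(53, 4145), Rational(1, 2))) = Mul(9, Pow(4198, Rational(1, 2))) ≈ 583.13)
Pow(p, -1) = Pow(Mul(9, Pow(4198, Rational(1, 2))), -1) = Mul(Rational(1, 37782), Pow(4198, Rational(1, 2)))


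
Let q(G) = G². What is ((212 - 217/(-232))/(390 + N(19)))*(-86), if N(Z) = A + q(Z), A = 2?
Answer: -708081/29116 ≈ -24.319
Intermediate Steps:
N(Z) = 2 + Z²
((212 - 217/(-232))/(390 + N(19)))*(-86) = ((212 - 217/(-232))/(390 + (2 + 19²)))*(-86) = ((212 - 217*(-1/232))/(390 + (2 + 361)))*(-86) = ((212 + 217/232)/(390 + 363))*(-86) = ((49401/232)/753)*(-86) = ((49401/232)*(1/753))*(-86) = (16467/58232)*(-86) = -708081/29116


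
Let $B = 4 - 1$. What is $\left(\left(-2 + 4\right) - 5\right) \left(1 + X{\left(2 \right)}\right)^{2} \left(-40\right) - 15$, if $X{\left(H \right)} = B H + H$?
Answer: $9705$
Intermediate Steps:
$B = 3$
$X{\left(H \right)} = 4 H$ ($X{\left(H \right)} = 3 H + H = 4 H$)
$\left(\left(-2 + 4\right) - 5\right) \left(1 + X{\left(2 \right)}\right)^{2} \left(-40\right) - 15 = \left(\left(-2 + 4\right) - 5\right) \left(1 + 4 \cdot 2\right)^{2} \left(-40\right) - 15 = \left(2 - 5\right) \left(1 + 8\right)^{2} \left(-40\right) - 15 = - 3 \cdot 9^{2} \left(-40\right) - 15 = \left(-3\right) 81 \left(-40\right) - 15 = \left(-243\right) \left(-40\right) - 15 = 9720 - 15 = 9705$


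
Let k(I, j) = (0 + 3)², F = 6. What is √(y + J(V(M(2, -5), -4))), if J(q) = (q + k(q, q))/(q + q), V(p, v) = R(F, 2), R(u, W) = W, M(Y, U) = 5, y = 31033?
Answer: √124143/2 ≈ 176.17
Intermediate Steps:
k(I, j) = 9 (k(I, j) = 3² = 9)
V(p, v) = 2
J(q) = (9 + q)/(2*q) (J(q) = (q + 9)/(q + q) = (9 + q)/((2*q)) = (9 + q)*(1/(2*q)) = (9 + q)/(2*q))
√(y + J(V(M(2, -5), -4))) = √(31033 + (½)*(9 + 2)/2) = √(31033 + (½)*(½)*11) = √(31033 + 11/4) = √(124143/4) = √124143/2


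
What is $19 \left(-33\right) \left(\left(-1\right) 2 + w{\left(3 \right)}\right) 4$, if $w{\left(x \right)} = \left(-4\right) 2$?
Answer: $25080$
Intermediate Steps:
$w{\left(x \right)} = -8$
$19 \left(-33\right) \left(\left(-1\right) 2 + w{\left(3 \right)}\right) 4 = 19 \left(-33\right) \left(\left(-1\right) 2 - 8\right) 4 = - 627 \left(-2 - 8\right) 4 = - 627 \left(\left(-10\right) 4\right) = \left(-627\right) \left(-40\right) = 25080$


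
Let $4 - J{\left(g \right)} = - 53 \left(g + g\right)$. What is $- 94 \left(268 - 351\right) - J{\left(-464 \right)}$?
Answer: $56982$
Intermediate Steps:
$J{\left(g \right)} = 4 + 106 g$ ($J{\left(g \right)} = 4 - - 53 \left(g + g\right) = 4 - - 53 \cdot 2 g = 4 - - 106 g = 4 + 106 g$)
$- 94 \left(268 - 351\right) - J{\left(-464 \right)} = - 94 \left(268 - 351\right) - \left(4 + 106 \left(-464\right)\right) = \left(-94\right) \left(-83\right) - \left(4 - 49184\right) = 7802 - -49180 = 7802 + 49180 = 56982$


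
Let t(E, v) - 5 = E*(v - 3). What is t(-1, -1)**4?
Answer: 6561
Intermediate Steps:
t(E, v) = 5 + E*(-3 + v) (t(E, v) = 5 + E*(v - 3) = 5 + E*(-3 + v))
t(-1, -1)**4 = (5 - 3*(-1) - 1*(-1))**4 = (5 + 3 + 1)**4 = 9**4 = 6561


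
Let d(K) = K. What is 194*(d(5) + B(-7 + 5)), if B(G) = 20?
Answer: 4850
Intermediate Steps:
194*(d(5) + B(-7 + 5)) = 194*(5 + 20) = 194*25 = 4850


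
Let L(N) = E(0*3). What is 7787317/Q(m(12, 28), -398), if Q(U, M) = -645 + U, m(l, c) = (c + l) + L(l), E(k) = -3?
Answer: -7787317/608 ≈ -12808.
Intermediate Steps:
L(N) = -3
m(l, c) = -3 + c + l (m(l, c) = (c + l) - 3 = -3 + c + l)
7787317/Q(m(12, 28), -398) = 7787317/(-645 + (-3 + 28 + 12)) = 7787317/(-645 + 37) = 7787317/(-608) = 7787317*(-1/608) = -7787317/608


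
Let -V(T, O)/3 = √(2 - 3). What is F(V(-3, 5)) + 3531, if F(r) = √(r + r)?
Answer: 3531 + √6*√(-I) ≈ 3532.7 - 1.732*I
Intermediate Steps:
V(T, O) = -3*I (V(T, O) = -3*√(2 - 3) = -3*I)
F(r) = √2*√r (F(r) = √(2*r) = √2*√r)
F(V(-3, 5)) + 3531 = √2*√(-3*I) + 3531 = √2*(√3*√(-I)) + 3531 = √6*√(-I) + 3531 = 3531 + √6*√(-I)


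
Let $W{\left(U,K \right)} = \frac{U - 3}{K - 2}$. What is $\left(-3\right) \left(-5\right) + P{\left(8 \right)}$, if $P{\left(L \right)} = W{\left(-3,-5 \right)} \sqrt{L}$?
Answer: $15 + \frac{12 \sqrt{2}}{7} \approx 17.424$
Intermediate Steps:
$W{\left(U,K \right)} = \frac{-3 + U}{-2 + K}$
$P{\left(L \right)} = \frac{6 \sqrt{L}}{7}$ ($P{\left(L \right)} = \frac{-3 - 3}{-2 - 5} \sqrt{L} = \frac{1}{-7} \left(-6\right) \sqrt{L} = \left(- \frac{1}{7}\right) \left(-6\right) \sqrt{L} = \frac{6 \sqrt{L}}{7}$)
$\left(-3\right) \left(-5\right) + P{\left(8 \right)} = \left(-3\right) \left(-5\right) + \frac{6 \sqrt{8}}{7} = 15 + \frac{6 \cdot 2 \sqrt{2}}{7} = 15 + \frac{12 \sqrt{2}}{7}$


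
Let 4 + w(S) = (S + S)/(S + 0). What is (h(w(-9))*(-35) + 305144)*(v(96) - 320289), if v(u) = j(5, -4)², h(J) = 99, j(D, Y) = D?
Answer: -96616923256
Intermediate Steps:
w(S) = -2 (w(S) = -4 + (S + S)/(S + 0) = -4 + (2*S)/S = -4 + 2 = -2)
v(u) = 25 (v(u) = 5² = 25)
(h(w(-9))*(-35) + 305144)*(v(96) - 320289) = (99*(-35) + 305144)*(25 - 320289) = (-3465 + 305144)*(-320264) = 301679*(-320264) = -96616923256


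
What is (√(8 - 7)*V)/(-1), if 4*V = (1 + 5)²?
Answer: -9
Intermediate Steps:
V = 9 (V = (1 + 5)²/4 = (¼)*6² = (¼)*36 = 9)
(√(8 - 7)*V)/(-1) = (√(8 - 7)*9)/(-1) = (√1*9)*(-1) = (1*9)*(-1) = 9*(-1) = -9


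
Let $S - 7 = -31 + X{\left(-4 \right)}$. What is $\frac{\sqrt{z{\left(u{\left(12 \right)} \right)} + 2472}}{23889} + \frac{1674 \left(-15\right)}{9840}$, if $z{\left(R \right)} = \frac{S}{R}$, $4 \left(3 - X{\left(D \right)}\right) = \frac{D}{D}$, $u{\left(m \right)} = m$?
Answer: $- \frac{837}{328} + \frac{\sqrt{355713}}{286668} \approx -2.5497$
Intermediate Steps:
$X{\left(D \right)} = \frac{11}{4}$ ($X{\left(D \right)} = 3 - \frac{D \frac{1}{D}}{4} = 3 - \frac{1}{4} = \frac{11}{4}$)
$S = - \frac{85}{4}$ ($S = 7 + \left(-31 + \frac{11}{4}\right) = 7 - \frac{113}{4} = - \frac{85}{4} \approx -21.25$)
$z{\left(R \right)} = - \frac{85}{4 R}$
$\frac{\sqrt{z{\left(u{\left(12 \right)} \right)} + 2472}}{23889} + \frac{1674 \left(-15\right)}{9840} = \frac{\sqrt{- \frac{85}{4 \cdot 12} + 2472}}{23889} + \frac{1674 \left(-15\right)}{9840} = \sqrt{\left(- \frac{85}{4}\right) \frac{1}{12} + 2472} \cdot \frac{1}{23889} - \frac{837}{328} = \sqrt{- \frac{85}{48} + 2472} \cdot \frac{1}{23889} - \frac{837}{328} = \sqrt{\frac{118571}{48}} \cdot \frac{1}{23889} - \frac{837}{328} = \frac{\sqrt{355713}}{12} \cdot \frac{1}{23889} - \frac{837}{328} = \frac{\sqrt{355713}}{286668} - \frac{837}{328} = - \frac{837}{328} + \frac{\sqrt{355713}}{286668}$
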